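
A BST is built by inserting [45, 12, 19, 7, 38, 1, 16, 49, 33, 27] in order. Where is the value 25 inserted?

Starting tree (level order): [45, 12, 49, 7, 19, None, None, 1, None, 16, 38, None, None, None, None, 33, None, 27]
Insertion path: 45 -> 12 -> 19 -> 38 -> 33 -> 27
Result: insert 25 as left child of 27
Final tree (level order): [45, 12, 49, 7, 19, None, None, 1, None, 16, 38, None, None, None, None, 33, None, 27, None, 25]


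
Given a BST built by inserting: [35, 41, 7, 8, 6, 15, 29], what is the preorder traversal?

Tree insertion order: [35, 41, 7, 8, 6, 15, 29]
Tree (level-order array): [35, 7, 41, 6, 8, None, None, None, None, None, 15, None, 29]
Preorder traversal: [35, 7, 6, 8, 15, 29, 41]


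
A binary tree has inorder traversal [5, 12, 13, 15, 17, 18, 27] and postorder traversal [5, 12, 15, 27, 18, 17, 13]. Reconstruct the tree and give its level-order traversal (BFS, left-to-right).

Inorder:   [5, 12, 13, 15, 17, 18, 27]
Postorder: [5, 12, 15, 27, 18, 17, 13]
Algorithm: postorder visits root last, so walk postorder right-to-left;
each value is the root of the current inorder slice — split it at that
value, recurse on the right subtree first, then the left.
Recursive splits:
  root=13; inorder splits into left=[5, 12], right=[15, 17, 18, 27]
  root=17; inorder splits into left=[15], right=[18, 27]
  root=18; inorder splits into left=[], right=[27]
  root=27; inorder splits into left=[], right=[]
  root=15; inorder splits into left=[], right=[]
  root=12; inorder splits into left=[5], right=[]
  root=5; inorder splits into left=[], right=[]
Reconstructed level-order: [13, 12, 17, 5, 15, 18, 27]


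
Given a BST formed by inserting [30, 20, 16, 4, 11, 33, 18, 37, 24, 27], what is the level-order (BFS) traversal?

Tree insertion order: [30, 20, 16, 4, 11, 33, 18, 37, 24, 27]
Tree (level-order array): [30, 20, 33, 16, 24, None, 37, 4, 18, None, 27, None, None, None, 11]
BFS from the root, enqueuing left then right child of each popped node:
  queue [30] -> pop 30, enqueue [20, 33], visited so far: [30]
  queue [20, 33] -> pop 20, enqueue [16, 24], visited so far: [30, 20]
  queue [33, 16, 24] -> pop 33, enqueue [37], visited so far: [30, 20, 33]
  queue [16, 24, 37] -> pop 16, enqueue [4, 18], visited so far: [30, 20, 33, 16]
  queue [24, 37, 4, 18] -> pop 24, enqueue [27], visited so far: [30, 20, 33, 16, 24]
  queue [37, 4, 18, 27] -> pop 37, enqueue [none], visited so far: [30, 20, 33, 16, 24, 37]
  queue [4, 18, 27] -> pop 4, enqueue [11], visited so far: [30, 20, 33, 16, 24, 37, 4]
  queue [18, 27, 11] -> pop 18, enqueue [none], visited so far: [30, 20, 33, 16, 24, 37, 4, 18]
  queue [27, 11] -> pop 27, enqueue [none], visited so far: [30, 20, 33, 16, 24, 37, 4, 18, 27]
  queue [11] -> pop 11, enqueue [none], visited so far: [30, 20, 33, 16, 24, 37, 4, 18, 27, 11]
Result: [30, 20, 33, 16, 24, 37, 4, 18, 27, 11]


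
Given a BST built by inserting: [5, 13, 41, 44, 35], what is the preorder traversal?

Tree insertion order: [5, 13, 41, 44, 35]
Tree (level-order array): [5, None, 13, None, 41, 35, 44]
Preorder traversal: [5, 13, 41, 35, 44]


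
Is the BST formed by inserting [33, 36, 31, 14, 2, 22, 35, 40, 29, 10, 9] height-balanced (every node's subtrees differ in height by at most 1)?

Tree (level-order array): [33, 31, 36, 14, None, 35, 40, 2, 22, None, None, None, None, None, 10, None, 29, 9]
Definition: a tree is height-balanced if, at every node, |h(left) - h(right)| <= 1 (empty subtree has height -1).
Bottom-up per-node check:
  node 9: h_left=-1, h_right=-1, diff=0 [OK], height=0
  node 10: h_left=0, h_right=-1, diff=1 [OK], height=1
  node 2: h_left=-1, h_right=1, diff=2 [FAIL (|-1-1|=2 > 1)], height=2
  node 29: h_left=-1, h_right=-1, diff=0 [OK], height=0
  node 22: h_left=-1, h_right=0, diff=1 [OK], height=1
  node 14: h_left=2, h_right=1, diff=1 [OK], height=3
  node 31: h_left=3, h_right=-1, diff=4 [FAIL (|3--1|=4 > 1)], height=4
  node 35: h_left=-1, h_right=-1, diff=0 [OK], height=0
  node 40: h_left=-1, h_right=-1, diff=0 [OK], height=0
  node 36: h_left=0, h_right=0, diff=0 [OK], height=1
  node 33: h_left=4, h_right=1, diff=3 [FAIL (|4-1|=3 > 1)], height=5
Node 2 violates the condition: |-1 - 1| = 2 > 1.
Result: Not balanced


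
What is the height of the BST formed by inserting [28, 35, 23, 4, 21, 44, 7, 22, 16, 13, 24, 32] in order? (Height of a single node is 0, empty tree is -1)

Insertion order: [28, 35, 23, 4, 21, 44, 7, 22, 16, 13, 24, 32]
Tree (level-order array): [28, 23, 35, 4, 24, 32, 44, None, 21, None, None, None, None, None, None, 7, 22, None, 16, None, None, 13]
Compute height bottom-up (empty subtree = -1):
  height(13) = 1 + max(-1, -1) = 0
  height(16) = 1 + max(0, -1) = 1
  height(7) = 1 + max(-1, 1) = 2
  height(22) = 1 + max(-1, -1) = 0
  height(21) = 1 + max(2, 0) = 3
  height(4) = 1 + max(-1, 3) = 4
  height(24) = 1 + max(-1, -1) = 0
  height(23) = 1 + max(4, 0) = 5
  height(32) = 1 + max(-1, -1) = 0
  height(44) = 1 + max(-1, -1) = 0
  height(35) = 1 + max(0, 0) = 1
  height(28) = 1 + max(5, 1) = 6
Height = 6


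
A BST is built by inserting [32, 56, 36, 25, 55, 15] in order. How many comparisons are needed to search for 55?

Search path for 55: 32 -> 56 -> 36 -> 55
Found: True
Comparisons: 4


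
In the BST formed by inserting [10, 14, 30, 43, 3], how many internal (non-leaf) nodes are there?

Tree built from: [10, 14, 30, 43, 3]
Tree (level-order array): [10, 3, 14, None, None, None, 30, None, 43]
Rule: An internal node has at least one child.
Per-node child counts:
  node 10: 2 child(ren)
  node 3: 0 child(ren)
  node 14: 1 child(ren)
  node 30: 1 child(ren)
  node 43: 0 child(ren)
Matching nodes: [10, 14, 30]
Count of internal (non-leaf) nodes: 3


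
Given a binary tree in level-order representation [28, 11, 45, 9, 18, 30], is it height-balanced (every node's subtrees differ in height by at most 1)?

Tree (level-order array): [28, 11, 45, 9, 18, 30]
Definition: a tree is height-balanced if, at every node, |h(left) - h(right)| <= 1 (empty subtree has height -1).
Bottom-up per-node check:
  node 9: h_left=-1, h_right=-1, diff=0 [OK], height=0
  node 18: h_left=-1, h_right=-1, diff=0 [OK], height=0
  node 11: h_left=0, h_right=0, diff=0 [OK], height=1
  node 30: h_left=-1, h_right=-1, diff=0 [OK], height=0
  node 45: h_left=0, h_right=-1, diff=1 [OK], height=1
  node 28: h_left=1, h_right=1, diff=0 [OK], height=2
All nodes satisfy the balance condition.
Result: Balanced


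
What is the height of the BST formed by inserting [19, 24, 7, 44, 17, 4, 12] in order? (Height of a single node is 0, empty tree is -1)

Insertion order: [19, 24, 7, 44, 17, 4, 12]
Tree (level-order array): [19, 7, 24, 4, 17, None, 44, None, None, 12]
Compute height bottom-up (empty subtree = -1):
  height(4) = 1 + max(-1, -1) = 0
  height(12) = 1 + max(-1, -1) = 0
  height(17) = 1 + max(0, -1) = 1
  height(7) = 1 + max(0, 1) = 2
  height(44) = 1 + max(-1, -1) = 0
  height(24) = 1 + max(-1, 0) = 1
  height(19) = 1 + max(2, 1) = 3
Height = 3


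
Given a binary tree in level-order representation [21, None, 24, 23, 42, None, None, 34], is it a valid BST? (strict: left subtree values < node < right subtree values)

Level-order array: [21, None, 24, 23, 42, None, None, 34]
Validate using subtree bounds (lo, hi): at each node, require lo < value < hi,
then recurse left with hi=value and right with lo=value.
Preorder trace (stopping at first violation):
  at node 21 with bounds (-inf, +inf): OK
  at node 24 with bounds (21, +inf): OK
  at node 23 with bounds (21, 24): OK
  at node 42 with bounds (24, +inf): OK
  at node 34 with bounds (24, 42): OK
No violation found at any node.
Result: Valid BST


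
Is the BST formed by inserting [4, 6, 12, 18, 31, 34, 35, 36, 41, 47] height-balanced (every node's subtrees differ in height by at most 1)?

Tree (level-order array): [4, None, 6, None, 12, None, 18, None, 31, None, 34, None, 35, None, 36, None, 41, None, 47]
Definition: a tree is height-balanced if, at every node, |h(left) - h(right)| <= 1 (empty subtree has height -1).
Bottom-up per-node check:
  node 47: h_left=-1, h_right=-1, diff=0 [OK], height=0
  node 41: h_left=-1, h_right=0, diff=1 [OK], height=1
  node 36: h_left=-1, h_right=1, diff=2 [FAIL (|-1-1|=2 > 1)], height=2
  node 35: h_left=-1, h_right=2, diff=3 [FAIL (|-1-2|=3 > 1)], height=3
  node 34: h_left=-1, h_right=3, diff=4 [FAIL (|-1-3|=4 > 1)], height=4
  node 31: h_left=-1, h_right=4, diff=5 [FAIL (|-1-4|=5 > 1)], height=5
  node 18: h_left=-1, h_right=5, diff=6 [FAIL (|-1-5|=6 > 1)], height=6
  node 12: h_left=-1, h_right=6, diff=7 [FAIL (|-1-6|=7 > 1)], height=7
  node 6: h_left=-1, h_right=7, diff=8 [FAIL (|-1-7|=8 > 1)], height=8
  node 4: h_left=-1, h_right=8, diff=9 [FAIL (|-1-8|=9 > 1)], height=9
Node 36 violates the condition: |-1 - 1| = 2 > 1.
Result: Not balanced


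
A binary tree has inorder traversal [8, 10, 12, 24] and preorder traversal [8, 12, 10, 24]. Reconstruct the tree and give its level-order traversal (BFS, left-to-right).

Inorder:  [8, 10, 12, 24]
Preorder: [8, 12, 10, 24]
Algorithm: preorder visits root first, so consume preorder in order;
for each root, split the current inorder slice at that value into
left-subtree inorder and right-subtree inorder, then recurse.
Recursive splits:
  root=8; inorder splits into left=[], right=[10, 12, 24]
  root=12; inorder splits into left=[10], right=[24]
  root=10; inorder splits into left=[], right=[]
  root=24; inorder splits into left=[], right=[]
Reconstructed level-order: [8, 12, 10, 24]


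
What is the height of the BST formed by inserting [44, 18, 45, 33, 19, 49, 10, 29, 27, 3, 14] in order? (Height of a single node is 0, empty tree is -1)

Insertion order: [44, 18, 45, 33, 19, 49, 10, 29, 27, 3, 14]
Tree (level-order array): [44, 18, 45, 10, 33, None, 49, 3, 14, 19, None, None, None, None, None, None, None, None, 29, 27]
Compute height bottom-up (empty subtree = -1):
  height(3) = 1 + max(-1, -1) = 0
  height(14) = 1 + max(-1, -1) = 0
  height(10) = 1 + max(0, 0) = 1
  height(27) = 1 + max(-1, -1) = 0
  height(29) = 1 + max(0, -1) = 1
  height(19) = 1 + max(-1, 1) = 2
  height(33) = 1 + max(2, -1) = 3
  height(18) = 1 + max(1, 3) = 4
  height(49) = 1 + max(-1, -1) = 0
  height(45) = 1 + max(-1, 0) = 1
  height(44) = 1 + max(4, 1) = 5
Height = 5


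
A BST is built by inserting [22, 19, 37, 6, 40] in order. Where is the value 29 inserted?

Starting tree (level order): [22, 19, 37, 6, None, None, 40]
Insertion path: 22 -> 37
Result: insert 29 as left child of 37
Final tree (level order): [22, 19, 37, 6, None, 29, 40]


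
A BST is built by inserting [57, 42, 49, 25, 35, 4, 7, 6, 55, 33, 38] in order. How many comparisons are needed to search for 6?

Search path for 6: 57 -> 42 -> 25 -> 4 -> 7 -> 6
Found: True
Comparisons: 6


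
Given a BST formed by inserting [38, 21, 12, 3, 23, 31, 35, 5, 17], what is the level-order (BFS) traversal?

Tree insertion order: [38, 21, 12, 3, 23, 31, 35, 5, 17]
Tree (level-order array): [38, 21, None, 12, 23, 3, 17, None, 31, None, 5, None, None, None, 35]
BFS from the root, enqueuing left then right child of each popped node:
  queue [38] -> pop 38, enqueue [21], visited so far: [38]
  queue [21] -> pop 21, enqueue [12, 23], visited so far: [38, 21]
  queue [12, 23] -> pop 12, enqueue [3, 17], visited so far: [38, 21, 12]
  queue [23, 3, 17] -> pop 23, enqueue [31], visited so far: [38, 21, 12, 23]
  queue [3, 17, 31] -> pop 3, enqueue [5], visited so far: [38, 21, 12, 23, 3]
  queue [17, 31, 5] -> pop 17, enqueue [none], visited so far: [38, 21, 12, 23, 3, 17]
  queue [31, 5] -> pop 31, enqueue [35], visited so far: [38, 21, 12, 23, 3, 17, 31]
  queue [5, 35] -> pop 5, enqueue [none], visited so far: [38, 21, 12, 23, 3, 17, 31, 5]
  queue [35] -> pop 35, enqueue [none], visited so far: [38, 21, 12, 23, 3, 17, 31, 5, 35]
Result: [38, 21, 12, 23, 3, 17, 31, 5, 35]


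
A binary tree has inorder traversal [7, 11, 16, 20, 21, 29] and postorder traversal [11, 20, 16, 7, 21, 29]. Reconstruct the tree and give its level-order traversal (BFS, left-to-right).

Inorder:   [7, 11, 16, 20, 21, 29]
Postorder: [11, 20, 16, 7, 21, 29]
Algorithm: postorder visits root last, so walk postorder right-to-left;
each value is the root of the current inorder slice — split it at that
value, recurse on the right subtree first, then the left.
Recursive splits:
  root=29; inorder splits into left=[7, 11, 16, 20, 21], right=[]
  root=21; inorder splits into left=[7, 11, 16, 20], right=[]
  root=7; inorder splits into left=[], right=[11, 16, 20]
  root=16; inorder splits into left=[11], right=[20]
  root=20; inorder splits into left=[], right=[]
  root=11; inorder splits into left=[], right=[]
Reconstructed level-order: [29, 21, 7, 16, 11, 20]


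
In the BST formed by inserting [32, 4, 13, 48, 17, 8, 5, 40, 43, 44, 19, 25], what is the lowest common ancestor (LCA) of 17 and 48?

Tree insertion order: [32, 4, 13, 48, 17, 8, 5, 40, 43, 44, 19, 25]
Tree (level-order array): [32, 4, 48, None, 13, 40, None, 8, 17, None, 43, 5, None, None, 19, None, 44, None, None, None, 25]
In a BST, the LCA of p=17, q=48 is the first node v on the
root-to-leaf path with p <= v <= q (go left if both < v, right if both > v).
Walk from root:
  at 32: 17 <= 32 <= 48, this is the LCA
LCA = 32


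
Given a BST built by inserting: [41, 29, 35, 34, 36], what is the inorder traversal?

Tree insertion order: [41, 29, 35, 34, 36]
Tree (level-order array): [41, 29, None, None, 35, 34, 36]
Inorder traversal: [29, 34, 35, 36, 41]


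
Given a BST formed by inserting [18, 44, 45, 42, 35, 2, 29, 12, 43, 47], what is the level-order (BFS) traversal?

Tree insertion order: [18, 44, 45, 42, 35, 2, 29, 12, 43, 47]
Tree (level-order array): [18, 2, 44, None, 12, 42, 45, None, None, 35, 43, None, 47, 29]
BFS from the root, enqueuing left then right child of each popped node:
  queue [18] -> pop 18, enqueue [2, 44], visited so far: [18]
  queue [2, 44] -> pop 2, enqueue [12], visited so far: [18, 2]
  queue [44, 12] -> pop 44, enqueue [42, 45], visited so far: [18, 2, 44]
  queue [12, 42, 45] -> pop 12, enqueue [none], visited so far: [18, 2, 44, 12]
  queue [42, 45] -> pop 42, enqueue [35, 43], visited so far: [18, 2, 44, 12, 42]
  queue [45, 35, 43] -> pop 45, enqueue [47], visited so far: [18, 2, 44, 12, 42, 45]
  queue [35, 43, 47] -> pop 35, enqueue [29], visited so far: [18, 2, 44, 12, 42, 45, 35]
  queue [43, 47, 29] -> pop 43, enqueue [none], visited so far: [18, 2, 44, 12, 42, 45, 35, 43]
  queue [47, 29] -> pop 47, enqueue [none], visited so far: [18, 2, 44, 12, 42, 45, 35, 43, 47]
  queue [29] -> pop 29, enqueue [none], visited so far: [18, 2, 44, 12, 42, 45, 35, 43, 47, 29]
Result: [18, 2, 44, 12, 42, 45, 35, 43, 47, 29]


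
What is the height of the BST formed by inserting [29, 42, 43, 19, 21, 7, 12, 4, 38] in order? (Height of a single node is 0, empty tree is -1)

Insertion order: [29, 42, 43, 19, 21, 7, 12, 4, 38]
Tree (level-order array): [29, 19, 42, 7, 21, 38, 43, 4, 12]
Compute height bottom-up (empty subtree = -1):
  height(4) = 1 + max(-1, -1) = 0
  height(12) = 1 + max(-1, -1) = 0
  height(7) = 1 + max(0, 0) = 1
  height(21) = 1 + max(-1, -1) = 0
  height(19) = 1 + max(1, 0) = 2
  height(38) = 1 + max(-1, -1) = 0
  height(43) = 1 + max(-1, -1) = 0
  height(42) = 1 + max(0, 0) = 1
  height(29) = 1 + max(2, 1) = 3
Height = 3


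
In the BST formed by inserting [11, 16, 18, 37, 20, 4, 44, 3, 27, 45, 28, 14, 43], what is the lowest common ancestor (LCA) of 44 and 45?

Tree insertion order: [11, 16, 18, 37, 20, 4, 44, 3, 27, 45, 28, 14, 43]
Tree (level-order array): [11, 4, 16, 3, None, 14, 18, None, None, None, None, None, 37, 20, 44, None, 27, 43, 45, None, 28]
In a BST, the LCA of p=44, q=45 is the first node v on the
root-to-leaf path with p <= v <= q (go left if both < v, right if both > v).
Walk from root:
  at 11: both 44 and 45 > 11, go right
  at 16: both 44 and 45 > 16, go right
  at 18: both 44 and 45 > 18, go right
  at 37: both 44 and 45 > 37, go right
  at 44: 44 <= 44 <= 45, this is the LCA
LCA = 44


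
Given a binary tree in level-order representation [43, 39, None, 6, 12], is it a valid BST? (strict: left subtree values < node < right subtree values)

Level-order array: [43, 39, None, 6, 12]
Validate using subtree bounds (lo, hi): at each node, require lo < value < hi,
then recurse left with hi=value and right with lo=value.
Preorder trace (stopping at first violation):
  at node 43 with bounds (-inf, +inf): OK
  at node 39 with bounds (-inf, 43): OK
  at node 6 with bounds (-inf, 39): OK
  at node 12 with bounds (39, 43): VIOLATION
Node 12 violates its bound: not (39 < 12 < 43).
Result: Not a valid BST


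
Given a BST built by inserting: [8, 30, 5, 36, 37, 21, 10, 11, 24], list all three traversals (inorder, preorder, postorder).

Tree insertion order: [8, 30, 5, 36, 37, 21, 10, 11, 24]
Tree (level-order array): [8, 5, 30, None, None, 21, 36, 10, 24, None, 37, None, 11]
Inorder (L, root, R): [5, 8, 10, 11, 21, 24, 30, 36, 37]
Preorder (root, L, R): [8, 5, 30, 21, 10, 11, 24, 36, 37]
Postorder (L, R, root): [5, 11, 10, 24, 21, 37, 36, 30, 8]


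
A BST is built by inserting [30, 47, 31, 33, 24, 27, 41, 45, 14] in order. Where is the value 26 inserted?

Starting tree (level order): [30, 24, 47, 14, 27, 31, None, None, None, None, None, None, 33, None, 41, None, 45]
Insertion path: 30 -> 24 -> 27
Result: insert 26 as left child of 27
Final tree (level order): [30, 24, 47, 14, 27, 31, None, None, None, 26, None, None, 33, None, None, None, 41, None, 45]


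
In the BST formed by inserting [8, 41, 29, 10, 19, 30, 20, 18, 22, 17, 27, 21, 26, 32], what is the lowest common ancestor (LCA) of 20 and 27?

Tree insertion order: [8, 41, 29, 10, 19, 30, 20, 18, 22, 17, 27, 21, 26, 32]
Tree (level-order array): [8, None, 41, 29, None, 10, 30, None, 19, None, 32, 18, 20, None, None, 17, None, None, 22, None, None, 21, 27, None, None, 26]
In a BST, the LCA of p=20, q=27 is the first node v on the
root-to-leaf path with p <= v <= q (go left if both < v, right if both > v).
Walk from root:
  at 8: both 20 and 27 > 8, go right
  at 41: both 20 and 27 < 41, go left
  at 29: both 20 and 27 < 29, go left
  at 10: both 20 and 27 > 10, go right
  at 19: both 20 and 27 > 19, go right
  at 20: 20 <= 20 <= 27, this is the LCA
LCA = 20


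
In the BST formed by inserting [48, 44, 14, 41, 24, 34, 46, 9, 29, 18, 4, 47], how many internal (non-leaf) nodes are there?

Tree built from: [48, 44, 14, 41, 24, 34, 46, 9, 29, 18, 4, 47]
Tree (level-order array): [48, 44, None, 14, 46, 9, 41, None, 47, 4, None, 24, None, None, None, None, None, 18, 34, None, None, 29]
Rule: An internal node has at least one child.
Per-node child counts:
  node 48: 1 child(ren)
  node 44: 2 child(ren)
  node 14: 2 child(ren)
  node 9: 1 child(ren)
  node 4: 0 child(ren)
  node 41: 1 child(ren)
  node 24: 2 child(ren)
  node 18: 0 child(ren)
  node 34: 1 child(ren)
  node 29: 0 child(ren)
  node 46: 1 child(ren)
  node 47: 0 child(ren)
Matching nodes: [48, 44, 14, 9, 41, 24, 34, 46]
Count of internal (non-leaf) nodes: 8


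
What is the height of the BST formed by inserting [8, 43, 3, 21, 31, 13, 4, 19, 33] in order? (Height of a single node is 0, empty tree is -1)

Insertion order: [8, 43, 3, 21, 31, 13, 4, 19, 33]
Tree (level-order array): [8, 3, 43, None, 4, 21, None, None, None, 13, 31, None, 19, None, 33]
Compute height bottom-up (empty subtree = -1):
  height(4) = 1 + max(-1, -1) = 0
  height(3) = 1 + max(-1, 0) = 1
  height(19) = 1 + max(-1, -1) = 0
  height(13) = 1 + max(-1, 0) = 1
  height(33) = 1 + max(-1, -1) = 0
  height(31) = 1 + max(-1, 0) = 1
  height(21) = 1 + max(1, 1) = 2
  height(43) = 1 + max(2, -1) = 3
  height(8) = 1 + max(1, 3) = 4
Height = 4


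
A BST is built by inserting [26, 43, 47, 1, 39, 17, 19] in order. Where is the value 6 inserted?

Starting tree (level order): [26, 1, 43, None, 17, 39, 47, None, 19]
Insertion path: 26 -> 1 -> 17
Result: insert 6 as left child of 17
Final tree (level order): [26, 1, 43, None, 17, 39, 47, 6, 19]


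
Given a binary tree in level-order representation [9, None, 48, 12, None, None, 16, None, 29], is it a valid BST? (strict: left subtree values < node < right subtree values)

Level-order array: [9, None, 48, 12, None, None, 16, None, 29]
Validate using subtree bounds (lo, hi): at each node, require lo < value < hi,
then recurse left with hi=value and right with lo=value.
Preorder trace (stopping at first violation):
  at node 9 with bounds (-inf, +inf): OK
  at node 48 with bounds (9, +inf): OK
  at node 12 with bounds (9, 48): OK
  at node 16 with bounds (12, 48): OK
  at node 29 with bounds (16, 48): OK
No violation found at any node.
Result: Valid BST


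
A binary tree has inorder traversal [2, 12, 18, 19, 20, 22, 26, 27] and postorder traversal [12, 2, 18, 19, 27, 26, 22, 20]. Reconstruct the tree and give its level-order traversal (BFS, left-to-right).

Inorder:   [2, 12, 18, 19, 20, 22, 26, 27]
Postorder: [12, 2, 18, 19, 27, 26, 22, 20]
Algorithm: postorder visits root last, so walk postorder right-to-left;
each value is the root of the current inorder slice — split it at that
value, recurse on the right subtree first, then the left.
Recursive splits:
  root=20; inorder splits into left=[2, 12, 18, 19], right=[22, 26, 27]
  root=22; inorder splits into left=[], right=[26, 27]
  root=26; inorder splits into left=[], right=[27]
  root=27; inorder splits into left=[], right=[]
  root=19; inorder splits into left=[2, 12, 18], right=[]
  root=18; inorder splits into left=[2, 12], right=[]
  root=2; inorder splits into left=[], right=[12]
  root=12; inorder splits into left=[], right=[]
Reconstructed level-order: [20, 19, 22, 18, 26, 2, 27, 12]


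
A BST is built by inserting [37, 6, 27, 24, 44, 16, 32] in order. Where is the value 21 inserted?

Starting tree (level order): [37, 6, 44, None, 27, None, None, 24, 32, 16]
Insertion path: 37 -> 6 -> 27 -> 24 -> 16
Result: insert 21 as right child of 16
Final tree (level order): [37, 6, 44, None, 27, None, None, 24, 32, 16, None, None, None, None, 21]


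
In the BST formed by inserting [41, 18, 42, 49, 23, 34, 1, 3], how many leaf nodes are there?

Tree built from: [41, 18, 42, 49, 23, 34, 1, 3]
Tree (level-order array): [41, 18, 42, 1, 23, None, 49, None, 3, None, 34]
Rule: A leaf has 0 children.
Per-node child counts:
  node 41: 2 child(ren)
  node 18: 2 child(ren)
  node 1: 1 child(ren)
  node 3: 0 child(ren)
  node 23: 1 child(ren)
  node 34: 0 child(ren)
  node 42: 1 child(ren)
  node 49: 0 child(ren)
Matching nodes: [3, 34, 49]
Count of leaf nodes: 3


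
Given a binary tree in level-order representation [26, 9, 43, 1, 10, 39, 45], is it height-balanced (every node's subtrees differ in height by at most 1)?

Tree (level-order array): [26, 9, 43, 1, 10, 39, 45]
Definition: a tree is height-balanced if, at every node, |h(left) - h(right)| <= 1 (empty subtree has height -1).
Bottom-up per-node check:
  node 1: h_left=-1, h_right=-1, diff=0 [OK], height=0
  node 10: h_left=-1, h_right=-1, diff=0 [OK], height=0
  node 9: h_left=0, h_right=0, diff=0 [OK], height=1
  node 39: h_left=-1, h_right=-1, diff=0 [OK], height=0
  node 45: h_left=-1, h_right=-1, diff=0 [OK], height=0
  node 43: h_left=0, h_right=0, diff=0 [OK], height=1
  node 26: h_left=1, h_right=1, diff=0 [OK], height=2
All nodes satisfy the balance condition.
Result: Balanced


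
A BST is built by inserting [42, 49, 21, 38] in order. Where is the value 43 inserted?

Starting tree (level order): [42, 21, 49, None, 38]
Insertion path: 42 -> 49
Result: insert 43 as left child of 49
Final tree (level order): [42, 21, 49, None, 38, 43]


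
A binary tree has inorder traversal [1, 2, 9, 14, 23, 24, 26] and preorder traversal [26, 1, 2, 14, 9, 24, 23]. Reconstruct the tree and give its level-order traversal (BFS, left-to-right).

Inorder:  [1, 2, 9, 14, 23, 24, 26]
Preorder: [26, 1, 2, 14, 9, 24, 23]
Algorithm: preorder visits root first, so consume preorder in order;
for each root, split the current inorder slice at that value into
left-subtree inorder and right-subtree inorder, then recurse.
Recursive splits:
  root=26; inorder splits into left=[1, 2, 9, 14, 23, 24], right=[]
  root=1; inorder splits into left=[], right=[2, 9, 14, 23, 24]
  root=2; inorder splits into left=[], right=[9, 14, 23, 24]
  root=14; inorder splits into left=[9], right=[23, 24]
  root=9; inorder splits into left=[], right=[]
  root=24; inorder splits into left=[23], right=[]
  root=23; inorder splits into left=[], right=[]
Reconstructed level-order: [26, 1, 2, 14, 9, 24, 23]


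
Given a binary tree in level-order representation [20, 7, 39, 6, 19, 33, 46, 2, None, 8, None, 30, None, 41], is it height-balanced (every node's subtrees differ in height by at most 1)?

Tree (level-order array): [20, 7, 39, 6, 19, 33, 46, 2, None, 8, None, 30, None, 41]
Definition: a tree is height-balanced if, at every node, |h(left) - h(right)| <= 1 (empty subtree has height -1).
Bottom-up per-node check:
  node 2: h_left=-1, h_right=-1, diff=0 [OK], height=0
  node 6: h_left=0, h_right=-1, diff=1 [OK], height=1
  node 8: h_left=-1, h_right=-1, diff=0 [OK], height=0
  node 19: h_left=0, h_right=-1, diff=1 [OK], height=1
  node 7: h_left=1, h_right=1, diff=0 [OK], height=2
  node 30: h_left=-1, h_right=-1, diff=0 [OK], height=0
  node 33: h_left=0, h_right=-1, diff=1 [OK], height=1
  node 41: h_left=-1, h_right=-1, diff=0 [OK], height=0
  node 46: h_left=0, h_right=-1, diff=1 [OK], height=1
  node 39: h_left=1, h_right=1, diff=0 [OK], height=2
  node 20: h_left=2, h_right=2, diff=0 [OK], height=3
All nodes satisfy the balance condition.
Result: Balanced


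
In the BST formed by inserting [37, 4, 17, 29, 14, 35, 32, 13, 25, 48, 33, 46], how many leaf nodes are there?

Tree built from: [37, 4, 17, 29, 14, 35, 32, 13, 25, 48, 33, 46]
Tree (level-order array): [37, 4, 48, None, 17, 46, None, 14, 29, None, None, 13, None, 25, 35, None, None, None, None, 32, None, None, 33]
Rule: A leaf has 0 children.
Per-node child counts:
  node 37: 2 child(ren)
  node 4: 1 child(ren)
  node 17: 2 child(ren)
  node 14: 1 child(ren)
  node 13: 0 child(ren)
  node 29: 2 child(ren)
  node 25: 0 child(ren)
  node 35: 1 child(ren)
  node 32: 1 child(ren)
  node 33: 0 child(ren)
  node 48: 1 child(ren)
  node 46: 0 child(ren)
Matching nodes: [13, 25, 33, 46]
Count of leaf nodes: 4


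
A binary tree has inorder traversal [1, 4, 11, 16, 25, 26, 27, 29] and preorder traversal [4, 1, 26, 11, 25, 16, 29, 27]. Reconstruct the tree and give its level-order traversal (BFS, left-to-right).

Inorder:  [1, 4, 11, 16, 25, 26, 27, 29]
Preorder: [4, 1, 26, 11, 25, 16, 29, 27]
Algorithm: preorder visits root first, so consume preorder in order;
for each root, split the current inorder slice at that value into
left-subtree inorder and right-subtree inorder, then recurse.
Recursive splits:
  root=4; inorder splits into left=[1], right=[11, 16, 25, 26, 27, 29]
  root=1; inorder splits into left=[], right=[]
  root=26; inorder splits into left=[11, 16, 25], right=[27, 29]
  root=11; inorder splits into left=[], right=[16, 25]
  root=25; inorder splits into left=[16], right=[]
  root=16; inorder splits into left=[], right=[]
  root=29; inorder splits into left=[27], right=[]
  root=27; inorder splits into left=[], right=[]
Reconstructed level-order: [4, 1, 26, 11, 29, 25, 27, 16]


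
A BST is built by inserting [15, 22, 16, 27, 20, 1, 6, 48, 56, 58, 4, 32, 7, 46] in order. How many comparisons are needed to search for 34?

Search path for 34: 15 -> 22 -> 27 -> 48 -> 32 -> 46
Found: False
Comparisons: 6


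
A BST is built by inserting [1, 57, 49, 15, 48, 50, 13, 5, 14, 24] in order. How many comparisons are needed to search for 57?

Search path for 57: 1 -> 57
Found: True
Comparisons: 2


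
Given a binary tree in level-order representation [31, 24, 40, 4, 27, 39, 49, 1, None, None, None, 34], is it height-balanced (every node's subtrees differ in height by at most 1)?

Tree (level-order array): [31, 24, 40, 4, 27, 39, 49, 1, None, None, None, 34]
Definition: a tree is height-balanced if, at every node, |h(left) - h(right)| <= 1 (empty subtree has height -1).
Bottom-up per-node check:
  node 1: h_left=-1, h_right=-1, diff=0 [OK], height=0
  node 4: h_left=0, h_right=-1, diff=1 [OK], height=1
  node 27: h_left=-1, h_right=-1, diff=0 [OK], height=0
  node 24: h_left=1, h_right=0, diff=1 [OK], height=2
  node 34: h_left=-1, h_right=-1, diff=0 [OK], height=0
  node 39: h_left=0, h_right=-1, diff=1 [OK], height=1
  node 49: h_left=-1, h_right=-1, diff=0 [OK], height=0
  node 40: h_left=1, h_right=0, diff=1 [OK], height=2
  node 31: h_left=2, h_right=2, diff=0 [OK], height=3
All nodes satisfy the balance condition.
Result: Balanced


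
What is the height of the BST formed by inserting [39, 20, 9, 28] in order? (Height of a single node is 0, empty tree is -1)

Insertion order: [39, 20, 9, 28]
Tree (level-order array): [39, 20, None, 9, 28]
Compute height bottom-up (empty subtree = -1):
  height(9) = 1 + max(-1, -1) = 0
  height(28) = 1 + max(-1, -1) = 0
  height(20) = 1 + max(0, 0) = 1
  height(39) = 1 + max(1, -1) = 2
Height = 2


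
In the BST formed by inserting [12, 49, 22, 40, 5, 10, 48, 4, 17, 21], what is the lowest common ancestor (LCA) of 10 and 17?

Tree insertion order: [12, 49, 22, 40, 5, 10, 48, 4, 17, 21]
Tree (level-order array): [12, 5, 49, 4, 10, 22, None, None, None, None, None, 17, 40, None, 21, None, 48]
In a BST, the LCA of p=10, q=17 is the first node v on the
root-to-leaf path with p <= v <= q (go left if both < v, right if both > v).
Walk from root:
  at 12: 10 <= 12 <= 17, this is the LCA
LCA = 12


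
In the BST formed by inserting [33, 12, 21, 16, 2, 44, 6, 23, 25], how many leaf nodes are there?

Tree built from: [33, 12, 21, 16, 2, 44, 6, 23, 25]
Tree (level-order array): [33, 12, 44, 2, 21, None, None, None, 6, 16, 23, None, None, None, None, None, 25]
Rule: A leaf has 0 children.
Per-node child counts:
  node 33: 2 child(ren)
  node 12: 2 child(ren)
  node 2: 1 child(ren)
  node 6: 0 child(ren)
  node 21: 2 child(ren)
  node 16: 0 child(ren)
  node 23: 1 child(ren)
  node 25: 0 child(ren)
  node 44: 0 child(ren)
Matching nodes: [6, 16, 25, 44]
Count of leaf nodes: 4


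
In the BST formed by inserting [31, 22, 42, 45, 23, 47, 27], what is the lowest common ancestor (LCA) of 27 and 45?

Tree insertion order: [31, 22, 42, 45, 23, 47, 27]
Tree (level-order array): [31, 22, 42, None, 23, None, 45, None, 27, None, 47]
In a BST, the LCA of p=27, q=45 is the first node v on the
root-to-leaf path with p <= v <= q (go left if both < v, right if both > v).
Walk from root:
  at 31: 27 <= 31 <= 45, this is the LCA
LCA = 31


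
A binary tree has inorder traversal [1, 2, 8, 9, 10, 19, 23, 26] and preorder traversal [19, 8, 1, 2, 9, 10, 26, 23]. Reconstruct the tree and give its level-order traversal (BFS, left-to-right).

Inorder:  [1, 2, 8, 9, 10, 19, 23, 26]
Preorder: [19, 8, 1, 2, 9, 10, 26, 23]
Algorithm: preorder visits root first, so consume preorder in order;
for each root, split the current inorder slice at that value into
left-subtree inorder and right-subtree inorder, then recurse.
Recursive splits:
  root=19; inorder splits into left=[1, 2, 8, 9, 10], right=[23, 26]
  root=8; inorder splits into left=[1, 2], right=[9, 10]
  root=1; inorder splits into left=[], right=[2]
  root=2; inorder splits into left=[], right=[]
  root=9; inorder splits into left=[], right=[10]
  root=10; inorder splits into left=[], right=[]
  root=26; inorder splits into left=[23], right=[]
  root=23; inorder splits into left=[], right=[]
Reconstructed level-order: [19, 8, 26, 1, 9, 23, 2, 10]


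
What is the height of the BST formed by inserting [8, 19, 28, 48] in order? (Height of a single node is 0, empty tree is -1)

Insertion order: [8, 19, 28, 48]
Tree (level-order array): [8, None, 19, None, 28, None, 48]
Compute height bottom-up (empty subtree = -1):
  height(48) = 1 + max(-1, -1) = 0
  height(28) = 1 + max(-1, 0) = 1
  height(19) = 1 + max(-1, 1) = 2
  height(8) = 1 + max(-1, 2) = 3
Height = 3


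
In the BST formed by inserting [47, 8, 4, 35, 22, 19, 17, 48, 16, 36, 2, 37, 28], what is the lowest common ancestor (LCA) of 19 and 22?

Tree insertion order: [47, 8, 4, 35, 22, 19, 17, 48, 16, 36, 2, 37, 28]
Tree (level-order array): [47, 8, 48, 4, 35, None, None, 2, None, 22, 36, None, None, 19, 28, None, 37, 17, None, None, None, None, None, 16]
In a BST, the LCA of p=19, q=22 is the first node v on the
root-to-leaf path with p <= v <= q (go left if both < v, right if both > v).
Walk from root:
  at 47: both 19 and 22 < 47, go left
  at 8: both 19 and 22 > 8, go right
  at 35: both 19 and 22 < 35, go left
  at 22: 19 <= 22 <= 22, this is the LCA
LCA = 22


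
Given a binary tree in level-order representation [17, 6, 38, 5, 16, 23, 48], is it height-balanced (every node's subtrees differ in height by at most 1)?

Tree (level-order array): [17, 6, 38, 5, 16, 23, 48]
Definition: a tree is height-balanced if, at every node, |h(left) - h(right)| <= 1 (empty subtree has height -1).
Bottom-up per-node check:
  node 5: h_left=-1, h_right=-1, diff=0 [OK], height=0
  node 16: h_left=-1, h_right=-1, diff=0 [OK], height=0
  node 6: h_left=0, h_right=0, diff=0 [OK], height=1
  node 23: h_left=-1, h_right=-1, diff=0 [OK], height=0
  node 48: h_left=-1, h_right=-1, diff=0 [OK], height=0
  node 38: h_left=0, h_right=0, diff=0 [OK], height=1
  node 17: h_left=1, h_right=1, diff=0 [OK], height=2
All nodes satisfy the balance condition.
Result: Balanced


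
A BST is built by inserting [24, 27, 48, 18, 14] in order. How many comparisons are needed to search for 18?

Search path for 18: 24 -> 18
Found: True
Comparisons: 2


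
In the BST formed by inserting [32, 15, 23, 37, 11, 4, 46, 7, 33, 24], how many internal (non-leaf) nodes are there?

Tree built from: [32, 15, 23, 37, 11, 4, 46, 7, 33, 24]
Tree (level-order array): [32, 15, 37, 11, 23, 33, 46, 4, None, None, 24, None, None, None, None, None, 7]
Rule: An internal node has at least one child.
Per-node child counts:
  node 32: 2 child(ren)
  node 15: 2 child(ren)
  node 11: 1 child(ren)
  node 4: 1 child(ren)
  node 7: 0 child(ren)
  node 23: 1 child(ren)
  node 24: 0 child(ren)
  node 37: 2 child(ren)
  node 33: 0 child(ren)
  node 46: 0 child(ren)
Matching nodes: [32, 15, 11, 4, 23, 37]
Count of internal (non-leaf) nodes: 6


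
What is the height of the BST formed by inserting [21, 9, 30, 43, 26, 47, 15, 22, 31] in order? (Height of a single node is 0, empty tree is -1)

Insertion order: [21, 9, 30, 43, 26, 47, 15, 22, 31]
Tree (level-order array): [21, 9, 30, None, 15, 26, 43, None, None, 22, None, 31, 47]
Compute height bottom-up (empty subtree = -1):
  height(15) = 1 + max(-1, -1) = 0
  height(9) = 1 + max(-1, 0) = 1
  height(22) = 1 + max(-1, -1) = 0
  height(26) = 1 + max(0, -1) = 1
  height(31) = 1 + max(-1, -1) = 0
  height(47) = 1 + max(-1, -1) = 0
  height(43) = 1 + max(0, 0) = 1
  height(30) = 1 + max(1, 1) = 2
  height(21) = 1 + max(1, 2) = 3
Height = 3


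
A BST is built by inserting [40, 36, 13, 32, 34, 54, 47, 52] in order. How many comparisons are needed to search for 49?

Search path for 49: 40 -> 54 -> 47 -> 52
Found: False
Comparisons: 4


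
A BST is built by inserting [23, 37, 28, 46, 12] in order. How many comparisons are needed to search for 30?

Search path for 30: 23 -> 37 -> 28
Found: False
Comparisons: 3


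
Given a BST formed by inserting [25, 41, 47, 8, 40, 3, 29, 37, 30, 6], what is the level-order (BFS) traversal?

Tree insertion order: [25, 41, 47, 8, 40, 3, 29, 37, 30, 6]
Tree (level-order array): [25, 8, 41, 3, None, 40, 47, None, 6, 29, None, None, None, None, None, None, 37, 30]
BFS from the root, enqueuing left then right child of each popped node:
  queue [25] -> pop 25, enqueue [8, 41], visited so far: [25]
  queue [8, 41] -> pop 8, enqueue [3], visited so far: [25, 8]
  queue [41, 3] -> pop 41, enqueue [40, 47], visited so far: [25, 8, 41]
  queue [3, 40, 47] -> pop 3, enqueue [6], visited so far: [25, 8, 41, 3]
  queue [40, 47, 6] -> pop 40, enqueue [29], visited so far: [25, 8, 41, 3, 40]
  queue [47, 6, 29] -> pop 47, enqueue [none], visited so far: [25, 8, 41, 3, 40, 47]
  queue [6, 29] -> pop 6, enqueue [none], visited so far: [25, 8, 41, 3, 40, 47, 6]
  queue [29] -> pop 29, enqueue [37], visited so far: [25, 8, 41, 3, 40, 47, 6, 29]
  queue [37] -> pop 37, enqueue [30], visited so far: [25, 8, 41, 3, 40, 47, 6, 29, 37]
  queue [30] -> pop 30, enqueue [none], visited so far: [25, 8, 41, 3, 40, 47, 6, 29, 37, 30]
Result: [25, 8, 41, 3, 40, 47, 6, 29, 37, 30]


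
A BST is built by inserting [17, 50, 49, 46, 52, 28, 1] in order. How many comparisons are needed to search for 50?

Search path for 50: 17 -> 50
Found: True
Comparisons: 2


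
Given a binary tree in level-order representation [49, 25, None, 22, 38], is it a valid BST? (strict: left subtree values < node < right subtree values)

Level-order array: [49, 25, None, 22, 38]
Validate using subtree bounds (lo, hi): at each node, require lo < value < hi,
then recurse left with hi=value and right with lo=value.
Preorder trace (stopping at first violation):
  at node 49 with bounds (-inf, +inf): OK
  at node 25 with bounds (-inf, 49): OK
  at node 22 with bounds (-inf, 25): OK
  at node 38 with bounds (25, 49): OK
No violation found at any node.
Result: Valid BST


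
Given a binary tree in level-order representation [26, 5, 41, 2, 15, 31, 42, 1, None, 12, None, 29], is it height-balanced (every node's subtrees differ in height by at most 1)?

Tree (level-order array): [26, 5, 41, 2, 15, 31, 42, 1, None, 12, None, 29]
Definition: a tree is height-balanced if, at every node, |h(left) - h(right)| <= 1 (empty subtree has height -1).
Bottom-up per-node check:
  node 1: h_left=-1, h_right=-1, diff=0 [OK], height=0
  node 2: h_left=0, h_right=-1, diff=1 [OK], height=1
  node 12: h_left=-1, h_right=-1, diff=0 [OK], height=0
  node 15: h_left=0, h_right=-1, diff=1 [OK], height=1
  node 5: h_left=1, h_right=1, diff=0 [OK], height=2
  node 29: h_left=-1, h_right=-1, diff=0 [OK], height=0
  node 31: h_left=0, h_right=-1, diff=1 [OK], height=1
  node 42: h_left=-1, h_right=-1, diff=0 [OK], height=0
  node 41: h_left=1, h_right=0, diff=1 [OK], height=2
  node 26: h_left=2, h_right=2, diff=0 [OK], height=3
All nodes satisfy the balance condition.
Result: Balanced


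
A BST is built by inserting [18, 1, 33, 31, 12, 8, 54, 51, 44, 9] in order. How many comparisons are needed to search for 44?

Search path for 44: 18 -> 33 -> 54 -> 51 -> 44
Found: True
Comparisons: 5


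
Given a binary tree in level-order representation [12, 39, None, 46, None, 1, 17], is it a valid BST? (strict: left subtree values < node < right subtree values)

Level-order array: [12, 39, None, 46, None, 1, 17]
Validate using subtree bounds (lo, hi): at each node, require lo < value < hi,
then recurse left with hi=value and right with lo=value.
Preorder trace (stopping at first violation):
  at node 12 with bounds (-inf, +inf): OK
  at node 39 with bounds (-inf, 12): VIOLATION
Node 39 violates its bound: not (-inf < 39 < 12).
Result: Not a valid BST


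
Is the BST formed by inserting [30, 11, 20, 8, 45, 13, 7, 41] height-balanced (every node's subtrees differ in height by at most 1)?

Tree (level-order array): [30, 11, 45, 8, 20, 41, None, 7, None, 13]
Definition: a tree is height-balanced if, at every node, |h(left) - h(right)| <= 1 (empty subtree has height -1).
Bottom-up per-node check:
  node 7: h_left=-1, h_right=-1, diff=0 [OK], height=0
  node 8: h_left=0, h_right=-1, diff=1 [OK], height=1
  node 13: h_left=-1, h_right=-1, diff=0 [OK], height=0
  node 20: h_left=0, h_right=-1, diff=1 [OK], height=1
  node 11: h_left=1, h_right=1, diff=0 [OK], height=2
  node 41: h_left=-1, h_right=-1, diff=0 [OK], height=0
  node 45: h_left=0, h_right=-1, diff=1 [OK], height=1
  node 30: h_left=2, h_right=1, diff=1 [OK], height=3
All nodes satisfy the balance condition.
Result: Balanced


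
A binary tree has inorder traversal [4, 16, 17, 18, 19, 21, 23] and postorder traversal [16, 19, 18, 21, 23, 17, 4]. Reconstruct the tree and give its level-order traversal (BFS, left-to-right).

Inorder:   [4, 16, 17, 18, 19, 21, 23]
Postorder: [16, 19, 18, 21, 23, 17, 4]
Algorithm: postorder visits root last, so walk postorder right-to-left;
each value is the root of the current inorder slice — split it at that
value, recurse on the right subtree first, then the left.
Recursive splits:
  root=4; inorder splits into left=[], right=[16, 17, 18, 19, 21, 23]
  root=17; inorder splits into left=[16], right=[18, 19, 21, 23]
  root=23; inorder splits into left=[18, 19, 21], right=[]
  root=21; inorder splits into left=[18, 19], right=[]
  root=18; inorder splits into left=[], right=[19]
  root=19; inorder splits into left=[], right=[]
  root=16; inorder splits into left=[], right=[]
Reconstructed level-order: [4, 17, 16, 23, 21, 18, 19]
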